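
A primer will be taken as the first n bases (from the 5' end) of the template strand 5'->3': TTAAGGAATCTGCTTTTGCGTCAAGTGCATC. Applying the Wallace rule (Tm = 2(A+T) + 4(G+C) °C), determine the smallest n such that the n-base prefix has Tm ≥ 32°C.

First 11 bases: TTAAGGAATCT → Tm = 28°C (< 32°C)
First 12 bases: TTAAGGAATCTG → Tm = 32°C (≥ 32°C)
Since every base adds ≥2°C, Tm only increases with n, so the threshold is first crossed at n = 12.

n = 12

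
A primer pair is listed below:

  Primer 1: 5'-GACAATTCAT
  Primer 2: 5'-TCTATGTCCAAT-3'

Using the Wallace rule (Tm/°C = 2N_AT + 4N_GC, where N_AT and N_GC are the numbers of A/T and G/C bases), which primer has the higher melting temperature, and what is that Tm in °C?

Primer 2, 32°C

Primer 1: A+T=7, G+C=3 → Tm = 2(7)+4(3) = 26°C
Primer 2: A+T=8, G+C=4 → Tm = 2(8)+4(4) = 32°C
26°C vs 32°C → primer 2 is higher.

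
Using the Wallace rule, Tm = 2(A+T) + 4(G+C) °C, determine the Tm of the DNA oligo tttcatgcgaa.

30°C

Base counts: C=2, A=3, G=2, T=4
So N_AT = 7 and N_GC = 4.
Tm = 2(7) + 4(4) = 14 + 16 = 30°C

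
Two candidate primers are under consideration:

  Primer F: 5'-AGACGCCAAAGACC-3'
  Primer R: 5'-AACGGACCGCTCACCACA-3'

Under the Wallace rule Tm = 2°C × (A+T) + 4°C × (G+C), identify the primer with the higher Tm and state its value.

Primer F: A+T=6, G+C=8 → Tm = 2(6)+4(8) = 44°C
Primer R: A+T=7, G+C=11 → Tm = 2(7)+4(11) = 58°C
44°C vs 58°C → primer R is higher.

Primer R, 58°C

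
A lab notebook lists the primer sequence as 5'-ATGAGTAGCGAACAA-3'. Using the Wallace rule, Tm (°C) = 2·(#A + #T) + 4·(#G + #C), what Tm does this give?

42°C

Base counts: A=7, C=2, T=2, G=4
A+T = 9, G+C = 6
Tm = 2(9) + 4(6) = 18 + 24 = 42°C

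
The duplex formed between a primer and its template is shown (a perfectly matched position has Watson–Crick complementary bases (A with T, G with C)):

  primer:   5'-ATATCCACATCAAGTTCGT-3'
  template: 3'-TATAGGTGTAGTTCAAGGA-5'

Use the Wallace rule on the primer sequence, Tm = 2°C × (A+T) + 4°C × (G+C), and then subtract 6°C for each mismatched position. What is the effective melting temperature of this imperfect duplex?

46°C

Primer base counts: A=6, T=6, G=2, C=5 → A+T=12, G+C=7
Perfect-match Tm = 2(12) + 4(7) = 24 + 28 = 52°C
Mismatches (positions where the bases are not complementary): 1 (at position 18)
Effective Tm = 52 − 1×6 = 52 − 6 = 46°C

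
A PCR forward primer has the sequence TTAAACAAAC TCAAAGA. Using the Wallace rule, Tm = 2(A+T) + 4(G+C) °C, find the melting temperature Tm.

Base counts: C=3, T=3, A=10, G=1
A+T = 13, G+C = 4
Tm = 2×13 + 4×4 = 42°C

42°C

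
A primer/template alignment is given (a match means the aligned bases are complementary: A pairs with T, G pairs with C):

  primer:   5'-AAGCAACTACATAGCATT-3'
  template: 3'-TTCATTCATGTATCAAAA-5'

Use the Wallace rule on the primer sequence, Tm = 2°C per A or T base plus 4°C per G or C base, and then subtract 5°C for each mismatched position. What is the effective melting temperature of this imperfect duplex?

Primer base counts: A=8, T=4, G=2, C=4 → A+T=12, G+C=6
Perfect-match Tm = 2(12) + 4(6) = 24 + 24 = 48°C
Mismatches (positions where the bases are not complementary): 4 (at positions 4, 7, 15, 16)
Effective Tm = 48 − 4×5 = 48 − 20 = 28°C

28°C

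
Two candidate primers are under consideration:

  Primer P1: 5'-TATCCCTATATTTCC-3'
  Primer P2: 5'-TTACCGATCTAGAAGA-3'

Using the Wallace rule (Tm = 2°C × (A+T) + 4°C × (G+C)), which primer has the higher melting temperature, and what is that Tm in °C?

Primer P1: A+T=10, G+C=5 → Tm = 2(10)+4(5) = 40°C
Primer P2: A+T=10, G+C=6 → Tm = 2(10)+4(6) = 44°C
40°C vs 44°C → primer P2 is higher.

Primer P2, 44°C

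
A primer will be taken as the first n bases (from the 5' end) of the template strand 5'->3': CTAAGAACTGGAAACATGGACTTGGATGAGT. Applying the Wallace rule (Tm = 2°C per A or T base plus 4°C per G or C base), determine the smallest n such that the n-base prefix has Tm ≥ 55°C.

First 19 bases: CTAAGAACTGGAAACATGG → Tm = 54°C (< 55°C)
First 20 bases: CTAAGAACTGGAAACATGGA → Tm = 56°C (≥ 55°C)
Since every base adds ≥2°C, Tm only increases with n, so the threshold is first crossed at n = 20.

n = 20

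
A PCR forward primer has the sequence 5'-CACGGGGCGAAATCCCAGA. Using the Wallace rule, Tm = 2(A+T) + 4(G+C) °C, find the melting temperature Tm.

62°C

Counting bases: A=6, T=1, C=6, G=6
So N_AT = 7 and N_GC = 12.
Tm = 4·12 + 2·7 = 48 + 14 = 62°C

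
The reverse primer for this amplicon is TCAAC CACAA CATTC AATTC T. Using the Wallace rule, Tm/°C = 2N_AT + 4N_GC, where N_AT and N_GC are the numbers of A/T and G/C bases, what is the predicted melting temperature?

Scanning the sequence gives G=0, T=6, A=8, C=7.
A+T = 14, G+C = 7
Tm = 4·7 + 2·14 = 28 + 28 = 56°C

56°C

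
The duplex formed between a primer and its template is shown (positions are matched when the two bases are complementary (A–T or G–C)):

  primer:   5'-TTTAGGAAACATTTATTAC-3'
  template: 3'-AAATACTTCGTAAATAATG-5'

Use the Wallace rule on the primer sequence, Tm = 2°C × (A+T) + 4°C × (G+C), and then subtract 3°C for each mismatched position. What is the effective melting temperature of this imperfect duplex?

Primer base counts: A=7, T=8, G=2, C=2 → A+T=15, G+C=4
Perfect-match Tm = 2(15) + 4(4) = 30 + 16 = 46°C
Mismatches (positions where the bases are not complementary): 2 (at positions 5, 9)
Effective Tm = 46 − 2×3 = 46 − 6 = 40°C

40°C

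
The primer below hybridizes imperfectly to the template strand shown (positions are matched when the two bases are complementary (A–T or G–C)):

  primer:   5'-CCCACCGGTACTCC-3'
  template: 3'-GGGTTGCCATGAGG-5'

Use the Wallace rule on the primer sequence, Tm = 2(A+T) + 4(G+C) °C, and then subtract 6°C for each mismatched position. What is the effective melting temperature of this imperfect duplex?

Primer base counts: A=2, T=2, G=2, C=8 → A+T=4, G+C=10
Perfect-match Tm = 2(4) + 4(10) = 8 + 40 = 48°C
Mismatches (positions where the bases are not complementary): 1 (at position 5)
Effective Tm = 48 − 1×6 = 48 − 6 = 42°C

42°C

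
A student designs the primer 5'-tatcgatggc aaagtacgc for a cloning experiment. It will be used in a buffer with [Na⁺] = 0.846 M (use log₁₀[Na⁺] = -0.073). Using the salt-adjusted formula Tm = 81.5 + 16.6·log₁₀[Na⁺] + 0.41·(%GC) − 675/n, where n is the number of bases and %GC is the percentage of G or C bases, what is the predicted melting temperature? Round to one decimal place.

Length n = 19. Scanning the sequence gives A=6, G=5, C=4, T=4.
G+C = 9, so %GC = 9/19 × 100 = 47.368%
Salt term: 16.6 × (-0.073) = -1.212
GC term: 0.41 × 47.368 = 19.421; length term: −675/19 = −35.526
Tm = 81.5 + (-1.212) + 19.421 − 35.526 = 64.183 → 64.2°C

64.2°C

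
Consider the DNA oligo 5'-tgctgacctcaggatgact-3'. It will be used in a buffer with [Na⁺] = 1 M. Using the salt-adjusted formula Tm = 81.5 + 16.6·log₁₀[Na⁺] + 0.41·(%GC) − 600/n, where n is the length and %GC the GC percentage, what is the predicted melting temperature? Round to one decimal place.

71.5°C

Length n = 19. Scanning the sequence gives C=5, A=4, G=5, T=5.
G+C = 10, so %GC = 10/19 × 100 = 52.632%
Salt term: 16.6 × (0) = 0
GC term: 0.41 × 52.632 = 21.579; length term: −600/19 = −31.579
Tm = 81.5 + (0) + 21.579 − 31.579 = 71.5 → 71.5°C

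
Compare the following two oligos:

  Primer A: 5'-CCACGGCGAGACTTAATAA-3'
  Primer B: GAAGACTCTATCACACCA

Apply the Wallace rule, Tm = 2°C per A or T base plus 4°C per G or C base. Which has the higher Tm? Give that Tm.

Primer A: A+T=10, G+C=9 → Tm = 2(10)+4(9) = 56°C
Primer B: A+T=10, G+C=8 → Tm = 2(10)+4(8) = 52°C
56°C vs 52°C → primer A is higher.

Primer A, 56°C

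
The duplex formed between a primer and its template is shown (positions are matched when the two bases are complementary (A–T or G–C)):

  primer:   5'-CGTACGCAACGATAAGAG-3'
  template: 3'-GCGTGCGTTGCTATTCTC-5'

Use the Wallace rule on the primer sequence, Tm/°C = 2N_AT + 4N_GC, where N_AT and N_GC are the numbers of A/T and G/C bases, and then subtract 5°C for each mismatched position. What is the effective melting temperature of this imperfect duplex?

Primer base counts: A=7, T=2, G=5, C=4 → A+T=9, G+C=9
Perfect-match Tm = 2(9) + 4(9) = 18 + 36 = 54°C
Mismatches (positions where the bases are not complementary): 1 (at position 3)
Effective Tm = 54 − 1×5 = 54 − 5 = 49°C

49°C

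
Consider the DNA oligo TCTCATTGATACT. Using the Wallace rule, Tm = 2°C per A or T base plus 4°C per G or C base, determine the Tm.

34°C

Scanning the sequence gives C=3, A=3, G=1, T=6.
A+T = 9, G+C = 4
Tm = 2(9) + 4(4) = 18 + 16 = 34°C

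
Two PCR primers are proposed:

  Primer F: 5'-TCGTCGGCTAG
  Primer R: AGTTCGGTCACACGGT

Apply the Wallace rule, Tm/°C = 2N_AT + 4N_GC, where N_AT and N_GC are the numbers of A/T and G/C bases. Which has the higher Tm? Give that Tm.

Primer R, 50°C

Primer F: A+T=4, G+C=7 → Tm = 2(4)+4(7) = 36°C
Primer R: A+T=7, G+C=9 → Tm = 2(7)+4(9) = 50°C
36°C vs 50°C → primer R is higher.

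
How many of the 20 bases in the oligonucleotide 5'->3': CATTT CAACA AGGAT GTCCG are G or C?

Base counts: C=5, G=4, A=6, T=5
G+C = 4 + 5 = 9

9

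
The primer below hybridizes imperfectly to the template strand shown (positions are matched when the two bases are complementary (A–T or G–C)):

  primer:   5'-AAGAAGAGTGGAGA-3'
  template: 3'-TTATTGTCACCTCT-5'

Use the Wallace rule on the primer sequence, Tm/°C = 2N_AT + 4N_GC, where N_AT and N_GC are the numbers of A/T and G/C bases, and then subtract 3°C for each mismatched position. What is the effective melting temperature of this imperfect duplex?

Primer base counts: A=7, T=1, G=6, C=0 → A+T=8, G+C=6
Perfect-match Tm = 2(8) + 4(6) = 16 + 24 = 40°C
Mismatches (positions where the bases are not complementary): 2 (at positions 3, 6)
Effective Tm = 40 − 2×3 = 40 − 6 = 34°C

34°C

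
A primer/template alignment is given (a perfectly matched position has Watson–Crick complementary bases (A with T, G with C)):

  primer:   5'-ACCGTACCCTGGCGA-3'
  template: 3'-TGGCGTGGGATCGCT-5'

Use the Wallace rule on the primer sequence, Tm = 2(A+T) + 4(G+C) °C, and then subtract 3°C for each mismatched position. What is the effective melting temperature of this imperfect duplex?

Primer base counts: A=3, T=2, G=4, C=6 → A+T=5, G+C=10
Perfect-match Tm = 2(5) + 4(10) = 10 + 40 = 50°C
Mismatches (positions where the bases are not complementary): 2 (at positions 5, 11)
Effective Tm = 50 − 2×3 = 50 − 6 = 44°C

44°C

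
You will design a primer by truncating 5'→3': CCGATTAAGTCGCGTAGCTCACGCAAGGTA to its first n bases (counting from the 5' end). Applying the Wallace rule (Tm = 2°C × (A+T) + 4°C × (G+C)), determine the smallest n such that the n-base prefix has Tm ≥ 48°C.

n = 16

First 15 bases: CCGATTAAGTCGCGT → Tm = 46°C (< 48°C)
First 16 bases: CCGATTAAGTCGCGTA → Tm = 48°C (≥ 48°C)
Each additional base adds 2°C (A/T) or 4°C (G/C), so Tm is non-decreasing in n; n = 16 is the first length to reach 48°C.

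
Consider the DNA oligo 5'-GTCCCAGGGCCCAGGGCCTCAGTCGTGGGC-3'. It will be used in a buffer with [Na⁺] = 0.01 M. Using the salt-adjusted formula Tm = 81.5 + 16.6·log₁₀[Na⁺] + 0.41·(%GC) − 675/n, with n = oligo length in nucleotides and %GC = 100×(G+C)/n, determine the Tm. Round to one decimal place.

Length n = 30. Base counts: G=12, A=3, T=4, C=11
G+C = 23, so %GC = 23/30 × 100 = 76.667%
Salt term: 16.6 × (-2) = -33.2
GC term: 0.41 × 76.667 = 31.433; length term: −675/30 = −22.5
Tm = 81.5 + (-33.2) + 31.433 − 22.5 = 57.233 → 57.2°C

57.2°C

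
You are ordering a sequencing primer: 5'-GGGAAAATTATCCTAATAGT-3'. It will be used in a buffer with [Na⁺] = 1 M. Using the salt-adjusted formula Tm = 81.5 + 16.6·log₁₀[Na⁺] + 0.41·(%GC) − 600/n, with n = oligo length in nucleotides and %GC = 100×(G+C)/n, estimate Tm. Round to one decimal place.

63.8°C

Length n = 20. Counting bases: A=8, G=4, T=6, C=2
G+C = 6, so %GC = 6/20 × 100 = 30%
Salt term: 16.6 × (0) = 0
GC term: 0.41 × 30 = 12.3; length term: −600/20 = −30
Tm = 81.5 + (0) + 12.3 − 30 = 63.8 → 63.8°C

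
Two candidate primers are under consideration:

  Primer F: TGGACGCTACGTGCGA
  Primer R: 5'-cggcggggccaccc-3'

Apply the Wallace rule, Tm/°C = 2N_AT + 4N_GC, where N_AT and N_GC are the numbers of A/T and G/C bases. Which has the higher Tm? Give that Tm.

Primer R, 54°C

Primer F: A+T=6, G+C=10 → Tm = 2(6)+4(10) = 52°C
Primer R: A+T=1, G+C=13 → Tm = 2(1)+4(13) = 54°C
52°C vs 54°C → primer R is higher.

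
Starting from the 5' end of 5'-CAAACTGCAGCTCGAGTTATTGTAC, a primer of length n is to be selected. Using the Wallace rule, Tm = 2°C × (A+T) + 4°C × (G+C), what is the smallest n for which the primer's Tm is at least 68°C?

First 23 bases: CAAACTGCAGCTCGAGTTATTGT → Tm = 66°C (< 68°C)
First 24 bases: CAAACTGCAGCTCGAGTTATTGTA → Tm = 68°C (≥ 68°C)
Since every base adds ≥2°C, Tm only increases with n, so the threshold is first crossed at n = 24.

n = 24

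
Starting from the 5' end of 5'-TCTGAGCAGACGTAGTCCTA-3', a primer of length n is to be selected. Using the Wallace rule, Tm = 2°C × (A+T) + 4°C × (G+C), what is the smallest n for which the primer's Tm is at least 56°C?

n = 18

First 17 bases: TCTGAGCAGACGTAGTC → Tm = 52°C (< 56°C)
First 18 bases: TCTGAGCAGACGTAGTCC → Tm = 56°C (≥ 56°C)
Each additional base adds 2°C (A/T) or 4°C (G/C), so Tm is non-decreasing in n; n = 18 is the first length to reach 56°C.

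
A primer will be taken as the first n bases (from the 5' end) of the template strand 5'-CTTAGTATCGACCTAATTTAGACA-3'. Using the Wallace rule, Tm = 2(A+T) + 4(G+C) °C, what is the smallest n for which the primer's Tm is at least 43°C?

n = 16

First 15 bases: CTTAGTATCGACCTA → Tm = 42°C (< 43°C)
First 16 bases: CTTAGTATCGACCTAA → Tm = 44°C (≥ 43°C)
Since every base adds ≥2°C, Tm only increases with n, so the threshold is first crossed at n = 16.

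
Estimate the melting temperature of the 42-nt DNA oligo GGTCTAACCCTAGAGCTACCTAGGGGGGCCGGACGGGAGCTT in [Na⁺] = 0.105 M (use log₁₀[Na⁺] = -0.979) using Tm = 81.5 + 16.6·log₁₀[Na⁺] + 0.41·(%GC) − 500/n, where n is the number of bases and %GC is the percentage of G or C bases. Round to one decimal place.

Length n = 42. A=8, T=7, G=16, C=11
G+C = 27, so %GC = 27/42 × 100 = 64.286%
Salt term: 16.6 × (-0.979) = -16.251
GC term: 0.41 × 64.286 = 26.357; length term: −500/42 = −11.905
Tm = 81.5 + (-16.251) + 26.357 − 11.905 = 79.701 → 79.7°C

79.7°C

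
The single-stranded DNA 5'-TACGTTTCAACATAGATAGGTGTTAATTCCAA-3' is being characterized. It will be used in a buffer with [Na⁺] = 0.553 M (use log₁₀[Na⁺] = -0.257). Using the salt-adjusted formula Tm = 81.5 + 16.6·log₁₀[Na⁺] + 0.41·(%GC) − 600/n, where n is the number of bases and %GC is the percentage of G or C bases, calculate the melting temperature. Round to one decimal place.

Length n = 32. Counting bases: G=5, C=5, T=11, A=11
G+C = 10, so %GC = 10/32 × 100 = 31.25%
Salt term: 16.6 × (-0.257) = -4.266
GC term: 0.41 × 31.25 = 12.812; length term: −600/32 = −18.75
Tm = 81.5 + (-4.266) + 12.812 − 18.75 = 71.296 → 71.3°C

71.3°C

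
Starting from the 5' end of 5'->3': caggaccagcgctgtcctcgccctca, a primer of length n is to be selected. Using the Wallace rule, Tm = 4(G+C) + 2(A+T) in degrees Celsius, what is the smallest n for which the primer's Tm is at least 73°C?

n = 22

First 21 bases: CAGGACCAGCGCTGTCCTCGC → Tm = 72°C (< 73°C)
First 22 bases: CAGGACCAGCGCTGTCCTCGCC → Tm = 76°C (≥ 73°C)
Since every base adds ≥2°C, Tm only increases with n, so the threshold is first crossed at n = 22.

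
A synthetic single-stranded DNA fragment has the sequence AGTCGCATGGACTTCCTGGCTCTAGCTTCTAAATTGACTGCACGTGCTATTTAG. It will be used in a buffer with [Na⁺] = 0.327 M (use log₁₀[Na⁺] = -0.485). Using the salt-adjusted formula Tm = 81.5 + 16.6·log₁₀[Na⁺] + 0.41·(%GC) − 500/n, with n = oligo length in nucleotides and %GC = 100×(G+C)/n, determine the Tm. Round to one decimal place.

83.2°C

Length n = 54. Scanning the sequence gives G=12, C=13, A=11, T=18.
G+C = 25, so %GC = 25/54 × 100 = 46.296%
Salt term: 16.6 × (-0.485) = -8.051
GC term: 0.41 × 46.296 = 18.981; length term: −500/54 = −9.259
Tm = 81.5 + (-8.051) + 18.981 − 9.259 = 83.171 → 83.2°C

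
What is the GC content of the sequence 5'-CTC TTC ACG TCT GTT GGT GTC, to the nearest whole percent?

Counting bases: A=1, T=9, C=6, G=5
G+C = 5 + 6 = 11 out of 21 bases
%GC = 11/21 × 100 = 52.38% ≈ 52%

52%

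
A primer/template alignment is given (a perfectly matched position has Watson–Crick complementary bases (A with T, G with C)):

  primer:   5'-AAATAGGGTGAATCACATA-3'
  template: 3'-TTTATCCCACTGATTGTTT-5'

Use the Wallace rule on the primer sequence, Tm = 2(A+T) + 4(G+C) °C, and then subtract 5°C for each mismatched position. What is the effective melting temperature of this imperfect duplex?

Primer base counts: A=9, T=4, G=4, C=2 → A+T=13, G+C=6
Perfect-match Tm = 2(13) + 4(6) = 26 + 24 = 50°C
Mismatches (positions where the bases are not complementary): 3 (at positions 12, 14, 18)
Effective Tm = 50 − 3×5 = 50 − 15 = 35°C

35°C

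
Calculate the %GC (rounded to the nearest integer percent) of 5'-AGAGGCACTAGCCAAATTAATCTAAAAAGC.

37%

Counting bases: C=6, T=5, A=14, G=5
G+C = 5 + 6 = 11 out of 30 bases
%GC = 11/30 × 100 = 36.67% ≈ 37%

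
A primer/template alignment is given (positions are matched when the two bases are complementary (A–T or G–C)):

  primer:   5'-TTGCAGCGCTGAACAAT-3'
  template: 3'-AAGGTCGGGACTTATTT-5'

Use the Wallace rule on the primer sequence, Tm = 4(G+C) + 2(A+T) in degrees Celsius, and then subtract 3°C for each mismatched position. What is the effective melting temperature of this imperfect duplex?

38°C

Primer base counts: A=5, T=4, G=4, C=4 → A+T=9, G+C=8
Perfect-match Tm = 2(9) + 4(8) = 18 + 32 = 50°C
Mismatches (positions where the bases are not complementary): 4 (at positions 3, 8, 14, 17)
Effective Tm = 50 − 4×3 = 50 − 12 = 38°C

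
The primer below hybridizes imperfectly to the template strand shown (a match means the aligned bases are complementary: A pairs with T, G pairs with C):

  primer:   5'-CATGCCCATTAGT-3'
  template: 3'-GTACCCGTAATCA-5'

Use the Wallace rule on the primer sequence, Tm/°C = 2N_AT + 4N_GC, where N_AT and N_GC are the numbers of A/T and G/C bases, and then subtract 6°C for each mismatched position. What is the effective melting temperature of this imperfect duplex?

26°C

Primer base counts: A=3, T=4, G=2, C=4 → A+T=7, G+C=6
Perfect-match Tm = 2(7) + 4(6) = 14 + 24 = 38°C
Mismatches (positions where the bases are not complementary): 2 (at positions 5, 6)
Effective Tm = 38 − 2×6 = 38 − 12 = 26°C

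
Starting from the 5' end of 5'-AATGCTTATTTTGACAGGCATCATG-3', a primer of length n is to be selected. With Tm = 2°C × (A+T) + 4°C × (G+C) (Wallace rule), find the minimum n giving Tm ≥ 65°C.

First 24 bases: AATGCTTATTTTGACAGGCATCAT → Tm = 64°C (< 65°C)
First 25 bases: AATGCTTATTTTGACAGGCATCATG → Tm = 68°C (≥ 65°C)
Each additional base adds 2°C (A/T) or 4°C (G/C), so Tm is non-decreasing in n; n = 25 is the first length to reach 65°C.

n = 25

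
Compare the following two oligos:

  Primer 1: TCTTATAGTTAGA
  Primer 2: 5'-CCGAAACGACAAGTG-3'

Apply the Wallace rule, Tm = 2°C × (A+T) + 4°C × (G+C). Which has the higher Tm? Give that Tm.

Primer 2, 46°C

Primer 1: A+T=10, G+C=3 → Tm = 2(10)+4(3) = 32°C
Primer 2: A+T=7, G+C=8 → Tm = 2(7)+4(8) = 46°C
32°C vs 46°C → primer 2 is higher.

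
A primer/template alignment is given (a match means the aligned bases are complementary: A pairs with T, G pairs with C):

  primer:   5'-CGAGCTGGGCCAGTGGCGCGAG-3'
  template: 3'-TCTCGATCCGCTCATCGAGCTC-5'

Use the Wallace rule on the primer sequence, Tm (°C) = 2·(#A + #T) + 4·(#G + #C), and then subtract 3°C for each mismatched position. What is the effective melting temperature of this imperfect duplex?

63°C

Primer base counts: A=3, T=2, G=11, C=6 → A+T=5, G+C=17
Perfect-match Tm = 2(5) + 4(17) = 10 + 68 = 78°C
Mismatches (positions where the bases are not complementary): 5 (at positions 1, 7, 11, 15, 18)
Effective Tm = 78 − 5×3 = 78 − 15 = 63°C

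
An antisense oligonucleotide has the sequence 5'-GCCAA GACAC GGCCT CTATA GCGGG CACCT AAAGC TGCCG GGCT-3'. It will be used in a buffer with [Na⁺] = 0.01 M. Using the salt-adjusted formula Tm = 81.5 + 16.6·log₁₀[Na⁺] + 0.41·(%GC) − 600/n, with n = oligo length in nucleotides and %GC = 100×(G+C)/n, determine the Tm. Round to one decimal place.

Length n = 44. Base counts: G=13, T=6, A=10, C=15
G+C = 28, so %GC = 28/44 × 100 = 63.636%
Salt term: 16.6 × (-2) = -33.2
GC term: 0.41 × 63.636 = 26.091; length term: −600/44 = −13.636
Tm = 81.5 + (-33.2) + 26.091 − 13.636 = 60.755 → 60.8°C

60.8°C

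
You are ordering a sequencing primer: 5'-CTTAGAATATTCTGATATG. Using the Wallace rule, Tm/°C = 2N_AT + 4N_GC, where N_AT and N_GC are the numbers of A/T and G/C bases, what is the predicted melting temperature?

48°C

A=6, C=2, G=3, T=8
AT pairs contribute 14, GC pairs contribute 5.
Tm = 2(14) + 4(5) = 28 + 20 = 48°C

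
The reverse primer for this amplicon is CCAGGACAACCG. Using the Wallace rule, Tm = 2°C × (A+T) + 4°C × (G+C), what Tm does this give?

Counting bases: A=4, T=0, C=5, G=3
So N_AT = 4 and N_GC = 8.
Tm = 2×4 + 4×8 = 40°C

40°C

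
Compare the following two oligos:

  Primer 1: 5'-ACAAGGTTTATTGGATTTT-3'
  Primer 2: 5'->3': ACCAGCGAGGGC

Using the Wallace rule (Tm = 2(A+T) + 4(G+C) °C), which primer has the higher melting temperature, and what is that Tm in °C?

Primer 1, 48°C

Primer 1: A+T=14, G+C=5 → Tm = 2(14)+4(5) = 48°C
Primer 2: A+T=3, G+C=9 → Tm = 2(3)+4(9) = 42°C
48°C vs 42°C → primer 1 is higher.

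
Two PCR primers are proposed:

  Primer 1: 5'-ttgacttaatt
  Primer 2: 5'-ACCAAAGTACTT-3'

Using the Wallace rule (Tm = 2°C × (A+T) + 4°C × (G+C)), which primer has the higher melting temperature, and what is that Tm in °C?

Primer 2, 32°C

Primer 1: A+T=9, G+C=2 → Tm = 2(9)+4(2) = 26°C
Primer 2: A+T=8, G+C=4 → Tm = 2(8)+4(4) = 32°C
26°C vs 32°C → primer 2 is higher.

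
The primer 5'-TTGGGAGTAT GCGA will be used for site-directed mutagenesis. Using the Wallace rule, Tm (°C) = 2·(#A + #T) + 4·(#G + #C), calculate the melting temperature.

Counting bases: T=4, A=3, G=6, C=1
AT pairs contribute 7, GC pairs contribute 7.
Tm = 2(7) + 4(7) = 14 + 28 = 42°C

42°C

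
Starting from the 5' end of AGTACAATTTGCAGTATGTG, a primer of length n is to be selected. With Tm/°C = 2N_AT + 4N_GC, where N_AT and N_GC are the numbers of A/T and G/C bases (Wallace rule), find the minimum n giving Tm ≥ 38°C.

First 13 bases: AGTACAATTTGCA → Tm = 34°C (< 38°C)
First 14 bases: AGTACAATTTGCAG → Tm = 38°C (≥ 38°C)
Since every base adds ≥2°C, Tm only increases with n, so the threshold is first crossed at n = 14.

n = 14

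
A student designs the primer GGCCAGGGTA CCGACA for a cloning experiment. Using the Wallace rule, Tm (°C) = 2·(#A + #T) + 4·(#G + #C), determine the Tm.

54°C

C=5, A=4, T=1, G=6
AT pairs contribute 5, GC pairs contribute 11.
Tm = 4·11 + 2·5 = 44 + 10 = 54°C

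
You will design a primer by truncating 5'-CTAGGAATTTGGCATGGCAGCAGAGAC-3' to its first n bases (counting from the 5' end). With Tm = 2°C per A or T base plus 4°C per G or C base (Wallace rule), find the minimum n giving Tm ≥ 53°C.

First 17 bases: CTAGGAATTTGGCATGG → Tm = 50°C (< 53°C)
First 18 bases: CTAGGAATTTGGCATGGC → Tm = 54°C (≥ 53°C)
Since every base adds ≥2°C, Tm only increases with n, so the threshold is first crossed at n = 18.

n = 18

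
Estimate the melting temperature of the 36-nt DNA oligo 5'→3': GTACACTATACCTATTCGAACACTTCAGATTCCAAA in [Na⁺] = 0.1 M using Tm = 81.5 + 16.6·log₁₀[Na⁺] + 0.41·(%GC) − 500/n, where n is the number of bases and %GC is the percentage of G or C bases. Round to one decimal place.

65.8°C

Length n = 36. Scanning the sequence gives G=3, C=10, T=10, A=13.
G+C = 13, so %GC = 13/36 × 100 = 36.111%
Salt term: 16.6 × (-1) = -16.6
GC term: 0.41 × 36.111 = 14.806; length term: −500/36 = −13.889
Tm = 81.5 + (-16.6) + 14.806 − 13.889 = 65.817 → 65.8°C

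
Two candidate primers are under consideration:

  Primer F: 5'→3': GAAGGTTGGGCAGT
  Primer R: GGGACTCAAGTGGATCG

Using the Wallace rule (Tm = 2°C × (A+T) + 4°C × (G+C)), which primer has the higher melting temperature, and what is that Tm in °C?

Primer R, 54°C

Primer F: A+T=6, G+C=8 → Tm = 2(6)+4(8) = 44°C
Primer R: A+T=7, G+C=10 → Tm = 2(7)+4(10) = 54°C
44°C vs 54°C → primer R is higher.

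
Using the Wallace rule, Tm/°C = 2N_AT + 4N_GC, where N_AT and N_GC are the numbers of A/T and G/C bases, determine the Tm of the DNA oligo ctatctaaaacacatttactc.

54°C

A=8, C=6, G=0, T=7
A+T = 15, G+C = 6
Tm = 4·6 + 2·15 = 24 + 30 = 54°C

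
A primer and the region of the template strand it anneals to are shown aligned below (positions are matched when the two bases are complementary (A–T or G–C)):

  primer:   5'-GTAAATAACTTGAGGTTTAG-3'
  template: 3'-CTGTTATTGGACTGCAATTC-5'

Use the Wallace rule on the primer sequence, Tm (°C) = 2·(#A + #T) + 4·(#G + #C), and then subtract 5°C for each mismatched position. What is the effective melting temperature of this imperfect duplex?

27°C

Primer base counts: A=7, T=7, G=5, C=1 → A+T=14, G+C=6
Perfect-match Tm = 2(14) + 4(6) = 28 + 24 = 52°C
Mismatches (positions where the bases are not complementary): 5 (at positions 2, 3, 10, 14, 18)
Effective Tm = 52 − 5×5 = 52 − 25 = 27°C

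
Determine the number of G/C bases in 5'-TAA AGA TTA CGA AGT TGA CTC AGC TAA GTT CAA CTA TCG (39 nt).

14

Base counts: C=7, A=14, T=11, G=7
Total G or C: 7 + 7 = 14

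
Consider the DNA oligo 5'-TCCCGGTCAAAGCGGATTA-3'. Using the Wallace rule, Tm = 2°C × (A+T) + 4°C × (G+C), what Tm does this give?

58°C

Base counts: G=5, A=5, C=5, T=4
A+T = 9, G+C = 10
Tm = 4·10 + 2·9 = 40 + 18 = 58°C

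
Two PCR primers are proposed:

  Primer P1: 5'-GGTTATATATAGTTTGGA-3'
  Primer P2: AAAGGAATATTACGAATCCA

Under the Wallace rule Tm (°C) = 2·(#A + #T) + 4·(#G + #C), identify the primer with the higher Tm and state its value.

Primer P2, 52°C

Primer P1: A+T=13, G+C=5 → Tm = 2(13)+4(5) = 46°C
Primer P2: A+T=14, G+C=6 → Tm = 2(14)+4(6) = 52°C
46°C vs 52°C → primer P2 is higher.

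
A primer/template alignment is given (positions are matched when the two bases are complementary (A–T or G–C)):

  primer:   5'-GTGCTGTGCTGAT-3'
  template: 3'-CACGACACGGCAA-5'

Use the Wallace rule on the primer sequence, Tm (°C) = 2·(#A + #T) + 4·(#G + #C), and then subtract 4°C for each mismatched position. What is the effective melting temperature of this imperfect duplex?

Primer base counts: A=1, T=5, G=5, C=2 → A+T=6, G+C=7
Perfect-match Tm = 2(6) + 4(7) = 12 + 28 = 40°C
Mismatches (positions where the bases are not complementary): 2 (at positions 10, 12)
Effective Tm = 40 − 2×4 = 40 − 8 = 32°C

32°C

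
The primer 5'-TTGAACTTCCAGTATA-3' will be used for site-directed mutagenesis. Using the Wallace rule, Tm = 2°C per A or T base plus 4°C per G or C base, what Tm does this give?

Scanning the sequence gives G=2, A=5, T=6, C=3.
A+T = 11, G+C = 5
Tm = 2×11 + 4×5 = 42°C

42°C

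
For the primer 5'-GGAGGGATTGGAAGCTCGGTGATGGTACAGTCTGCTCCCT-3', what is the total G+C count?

Base counts: G=15, A=7, T=10, C=8
Total G or C: 15 + 8 = 23

23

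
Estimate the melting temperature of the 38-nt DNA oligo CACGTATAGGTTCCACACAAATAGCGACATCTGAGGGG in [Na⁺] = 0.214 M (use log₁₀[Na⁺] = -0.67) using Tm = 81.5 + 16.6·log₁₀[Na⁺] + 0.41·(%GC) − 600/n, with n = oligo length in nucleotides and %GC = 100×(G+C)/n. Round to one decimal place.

Length n = 38. Counting bases: C=9, T=7, A=12, G=10
G+C = 19, so %GC = 19/38 × 100 = 50%
Salt term: 16.6 × (-0.67) = -11.122
GC term: 0.41 × 50 = 20.5; length term: −600/38 = −15.789
Tm = 81.5 + (-11.122) + 20.5 − 15.789 = 75.089 → 75.1°C

75.1°C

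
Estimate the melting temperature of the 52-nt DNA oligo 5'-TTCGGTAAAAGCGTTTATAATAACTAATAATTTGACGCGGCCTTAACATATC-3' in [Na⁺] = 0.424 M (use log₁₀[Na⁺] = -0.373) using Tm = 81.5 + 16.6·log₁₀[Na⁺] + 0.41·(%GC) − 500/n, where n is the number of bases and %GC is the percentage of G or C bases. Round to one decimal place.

Length n = 52. Scanning the sequence gives A=18, C=9, T=17, G=8.
G+C = 17, so %GC = 17/52 × 100 = 32.692%
Salt term: 16.6 × (-0.373) = -6.192
GC term: 0.41 × 32.692 = 13.404; length term: −500/52 = −9.615
Tm = 81.5 + (-6.192) + 13.404 − 9.615 = 79.097 → 79.1°C

79.1°C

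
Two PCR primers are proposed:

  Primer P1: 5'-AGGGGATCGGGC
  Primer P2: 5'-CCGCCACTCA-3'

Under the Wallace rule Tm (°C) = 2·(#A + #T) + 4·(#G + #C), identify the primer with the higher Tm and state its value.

Primer P1, 42°C

Primer P1: A+T=3, G+C=9 → Tm = 2(3)+4(9) = 42°C
Primer P2: A+T=3, G+C=7 → Tm = 2(3)+4(7) = 34°C
42°C vs 34°C → primer P1 is higher.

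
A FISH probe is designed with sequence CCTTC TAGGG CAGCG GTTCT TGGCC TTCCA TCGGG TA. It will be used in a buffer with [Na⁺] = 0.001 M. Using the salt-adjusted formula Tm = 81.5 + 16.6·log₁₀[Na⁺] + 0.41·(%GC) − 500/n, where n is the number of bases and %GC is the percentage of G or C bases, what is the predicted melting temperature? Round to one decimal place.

42.6°C

Length n = 37. Scanning the sequence gives A=4, T=11, C=11, G=11.
G+C = 22, so %GC = 22/37 × 100 = 59.459%
Salt term: 16.6 × (-3) = -49.8
GC term: 0.41 × 59.459 = 24.378; length term: −500/37 = −13.514
Tm = 81.5 + (-49.8) + 24.378 − 13.514 = 42.564 → 42.6°C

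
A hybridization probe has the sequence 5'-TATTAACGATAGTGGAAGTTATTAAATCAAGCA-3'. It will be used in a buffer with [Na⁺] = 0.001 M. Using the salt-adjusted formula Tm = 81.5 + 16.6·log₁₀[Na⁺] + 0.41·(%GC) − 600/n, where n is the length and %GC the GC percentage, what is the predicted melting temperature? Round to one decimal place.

24.7°C

Length n = 33. Scanning the sequence gives T=10, C=3, A=14, G=6.
G+C = 9, so %GC = 9/33 × 100 = 27.273%
Salt term: 16.6 × (-3) = -49.8
GC term: 0.41 × 27.273 = 11.182; length term: −600/33 = −18.182
Tm = 81.5 + (-49.8) + 11.182 − 18.182 = 24.7 → 24.7°C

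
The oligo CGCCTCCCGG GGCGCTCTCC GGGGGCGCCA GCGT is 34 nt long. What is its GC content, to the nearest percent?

Counting bases: T=4, C=15, A=1, G=14
G+C = 14 + 15 = 29 out of 34 bases
%GC = 29/34 × 100 = 85.29% ≈ 85%

85%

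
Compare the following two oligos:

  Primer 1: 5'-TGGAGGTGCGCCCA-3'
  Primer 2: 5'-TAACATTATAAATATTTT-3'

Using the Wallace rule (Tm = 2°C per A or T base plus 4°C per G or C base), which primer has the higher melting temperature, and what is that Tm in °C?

Primer 1, 48°C

Primer 1: A+T=4, G+C=10 → Tm = 2(4)+4(10) = 48°C
Primer 2: A+T=17, G+C=1 → Tm = 2(17)+4(1) = 38°C
48°C vs 38°C → primer 1 is higher.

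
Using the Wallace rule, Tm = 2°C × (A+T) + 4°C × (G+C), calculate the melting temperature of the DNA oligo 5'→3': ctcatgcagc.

32°C

Counting bases: T=2, A=2, C=4, G=2
AT pairs contribute 4, GC pairs contribute 6.
Tm = 2×4 + 4×6 = 32°C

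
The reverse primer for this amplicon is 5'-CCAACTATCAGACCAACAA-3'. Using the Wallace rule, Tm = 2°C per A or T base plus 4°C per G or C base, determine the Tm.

Base counts: G=1, A=9, T=2, C=7
So N_AT = 11 and N_GC = 8.
Tm = 4·8 + 2·11 = 32 + 22 = 54°C

54°C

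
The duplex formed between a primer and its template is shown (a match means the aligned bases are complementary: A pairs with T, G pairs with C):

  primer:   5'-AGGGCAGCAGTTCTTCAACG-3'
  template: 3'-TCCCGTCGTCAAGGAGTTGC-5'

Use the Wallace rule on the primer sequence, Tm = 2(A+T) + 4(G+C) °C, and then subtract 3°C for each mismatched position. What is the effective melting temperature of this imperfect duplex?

59°C

Primer base counts: A=5, T=4, G=6, C=5 → A+T=9, G+C=11
Perfect-match Tm = 2(9) + 4(11) = 18 + 44 = 62°C
Mismatches (positions where the bases are not complementary): 1 (at position 14)
Effective Tm = 62 − 1×3 = 62 − 3 = 59°C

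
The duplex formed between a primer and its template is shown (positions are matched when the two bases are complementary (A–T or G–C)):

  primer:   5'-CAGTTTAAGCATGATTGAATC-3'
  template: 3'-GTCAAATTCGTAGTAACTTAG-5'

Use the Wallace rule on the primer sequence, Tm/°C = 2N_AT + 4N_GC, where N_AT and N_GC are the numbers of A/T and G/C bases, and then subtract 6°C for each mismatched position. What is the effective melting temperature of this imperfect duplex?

50°C

Primer base counts: A=7, T=7, G=4, C=3 → A+T=14, G+C=7
Perfect-match Tm = 2(14) + 4(7) = 28 + 28 = 56°C
Mismatches (positions where the bases are not complementary): 1 (at position 13)
Effective Tm = 56 − 1×6 = 56 − 6 = 50°C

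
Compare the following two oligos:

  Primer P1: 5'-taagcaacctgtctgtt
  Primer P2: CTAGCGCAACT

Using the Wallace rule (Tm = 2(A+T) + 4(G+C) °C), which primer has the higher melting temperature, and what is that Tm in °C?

Primer P1: A+T=10, G+C=7 → Tm = 2(10)+4(7) = 48°C
Primer P2: A+T=5, G+C=6 → Tm = 2(5)+4(6) = 34°C
48°C vs 34°C → primer P1 is higher.

Primer P1, 48°C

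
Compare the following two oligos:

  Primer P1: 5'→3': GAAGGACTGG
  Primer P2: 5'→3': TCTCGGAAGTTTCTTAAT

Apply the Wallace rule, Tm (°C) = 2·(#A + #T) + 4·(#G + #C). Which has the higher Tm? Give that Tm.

Primer P1: A+T=4, G+C=6 → Tm = 2(4)+4(6) = 32°C
Primer P2: A+T=12, G+C=6 → Tm = 2(12)+4(6) = 48°C
32°C vs 48°C → primer P2 is higher.

Primer P2, 48°C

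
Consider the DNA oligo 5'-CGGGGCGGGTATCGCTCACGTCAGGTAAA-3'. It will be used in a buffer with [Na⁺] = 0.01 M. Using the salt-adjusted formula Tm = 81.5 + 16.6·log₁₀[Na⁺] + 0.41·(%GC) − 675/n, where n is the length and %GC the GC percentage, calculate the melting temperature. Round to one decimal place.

Length n = 29. Counting bases: C=7, T=5, G=11, A=6
G+C = 18, so %GC = 18/29 × 100 = 62.069%
Salt term: 16.6 × (-2) = -33.2
GC term: 0.41 × 62.069 = 25.448; length term: −675/29 = −23.276
Tm = 81.5 + (-33.2) + 25.448 − 23.276 = 50.472 → 50.5°C

50.5°C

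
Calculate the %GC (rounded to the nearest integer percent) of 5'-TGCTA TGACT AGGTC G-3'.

Counting bases: C=3, G=5, T=5, A=3
G+C = 5 + 3 = 8 out of 16 bases
%GC = 8/16 × 100 = 50% ≈ 50%

50%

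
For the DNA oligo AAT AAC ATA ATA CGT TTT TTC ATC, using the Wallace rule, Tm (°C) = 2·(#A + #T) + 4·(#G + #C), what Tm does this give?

Scanning the sequence gives A=9, G=1, C=4, T=10.
A+T = 19, G+C = 5
Tm = 2(19) + 4(5) = 38 + 20 = 58°C

58°C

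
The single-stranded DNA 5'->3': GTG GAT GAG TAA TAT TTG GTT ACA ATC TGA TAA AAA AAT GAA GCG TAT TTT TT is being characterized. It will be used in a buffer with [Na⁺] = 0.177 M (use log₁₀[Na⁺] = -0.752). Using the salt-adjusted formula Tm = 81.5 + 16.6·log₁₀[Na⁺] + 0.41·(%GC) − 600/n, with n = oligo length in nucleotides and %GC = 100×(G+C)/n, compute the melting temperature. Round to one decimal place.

Length n = 53. G=11, C=3, A=19, T=20
G+C = 14, so %GC = 14/53 × 100 = 26.415%
Salt term: 16.6 × (-0.752) = -12.483
GC term: 0.41 × 26.415 = 10.83; length term: −600/53 = −11.321
Tm = 81.5 + (-12.483) + 10.83 − 11.321 = 68.526 → 68.5°C

68.5°C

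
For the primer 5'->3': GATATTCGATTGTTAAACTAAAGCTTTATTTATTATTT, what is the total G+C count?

7

Base counts: C=3, T=19, G=4, A=12
G+C = 4 + 3 = 7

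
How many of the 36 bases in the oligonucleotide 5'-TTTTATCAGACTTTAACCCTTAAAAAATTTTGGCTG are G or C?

10

Base counts: T=15, A=11, C=6, G=4
Total G or C: 4 + 6 = 10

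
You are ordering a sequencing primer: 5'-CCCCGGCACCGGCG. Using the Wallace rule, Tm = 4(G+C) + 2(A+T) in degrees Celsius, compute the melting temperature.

54°C

T=0, G=5, C=8, A=1
So N_AT = 1 and N_GC = 13.
Tm = 2(1) + 4(13) = 2 + 52 = 54°C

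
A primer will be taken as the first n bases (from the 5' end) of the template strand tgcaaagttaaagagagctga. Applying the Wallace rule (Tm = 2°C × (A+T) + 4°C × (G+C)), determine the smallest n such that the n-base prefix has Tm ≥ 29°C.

First 11 bases: TGCAAAGTTAA → Tm = 28°C (< 29°C)
First 12 bases: TGCAAAGTTAAA → Tm = 30°C (≥ 29°C)
Each additional base adds 2°C (A/T) or 4°C (G/C), so Tm is non-decreasing in n; n = 12 is the first length to reach 29°C.

n = 12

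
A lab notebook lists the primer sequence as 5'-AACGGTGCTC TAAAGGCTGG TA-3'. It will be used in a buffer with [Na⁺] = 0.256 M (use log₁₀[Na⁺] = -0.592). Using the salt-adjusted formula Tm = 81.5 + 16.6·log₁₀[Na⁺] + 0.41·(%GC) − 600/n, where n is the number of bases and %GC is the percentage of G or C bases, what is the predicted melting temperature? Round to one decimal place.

Length n = 22. Counting bases: A=6, T=5, G=7, C=4
G+C = 11, so %GC = 11/22 × 100 = 50%
Salt term: 16.6 × (-0.592) = -9.827
GC term: 0.41 × 50 = 20.5; length term: −600/22 = −27.273
Tm = 81.5 + (-9.827) + 20.5 − 27.273 = 64.9 → 64.9°C

64.9°C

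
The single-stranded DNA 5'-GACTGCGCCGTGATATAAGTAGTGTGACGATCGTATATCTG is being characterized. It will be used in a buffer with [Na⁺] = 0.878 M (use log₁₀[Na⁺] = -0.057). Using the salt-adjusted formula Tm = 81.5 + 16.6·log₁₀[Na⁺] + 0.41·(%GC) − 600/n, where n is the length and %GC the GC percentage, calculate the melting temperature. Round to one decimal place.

Length n = 41. Base counts: C=7, T=12, G=12, A=10
G+C = 19, so %GC = 19/41 × 100 = 46.341%
Salt term: 16.6 × (-0.057) = -0.946
GC term: 0.41 × 46.341 = 19; length term: −600/41 = −14.634
Tm = 81.5 + (-0.946) + 19 − 14.634 = 84.92 → 84.9°C

84.9°C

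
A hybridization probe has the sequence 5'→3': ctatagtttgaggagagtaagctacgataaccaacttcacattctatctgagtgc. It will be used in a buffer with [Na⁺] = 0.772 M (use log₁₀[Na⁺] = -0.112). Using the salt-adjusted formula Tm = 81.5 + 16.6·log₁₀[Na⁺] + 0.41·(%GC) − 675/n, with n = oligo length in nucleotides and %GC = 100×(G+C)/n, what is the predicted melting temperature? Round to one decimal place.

Length n = 55. Counting bases: G=11, C=11, A=17, T=16
G+C = 22, so %GC = 22/55 × 100 = 40%
Salt term: 16.6 × (-0.112) = -1.859
GC term: 0.41 × 40 = 16.4; length term: −675/55 = −12.273
Tm = 81.5 + (-1.859) + 16.4 − 12.273 = 83.768 → 83.8°C

83.8°C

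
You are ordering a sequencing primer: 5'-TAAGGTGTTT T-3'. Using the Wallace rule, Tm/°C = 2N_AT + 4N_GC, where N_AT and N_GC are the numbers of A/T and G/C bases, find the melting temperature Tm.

Counting bases: A=2, C=0, T=6, G=3
So N_AT = 8 and N_GC = 3.
Tm = 2(8) + 4(3) = 16 + 12 = 28°C

28°C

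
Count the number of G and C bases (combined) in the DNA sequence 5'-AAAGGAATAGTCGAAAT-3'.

Scanning the sequence gives G=4, C=1, T=3, A=9.
G+C = 4 + 1 = 5

5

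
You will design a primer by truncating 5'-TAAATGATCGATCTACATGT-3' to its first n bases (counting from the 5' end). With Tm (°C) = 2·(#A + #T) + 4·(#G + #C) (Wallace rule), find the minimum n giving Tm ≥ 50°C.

First 18 bases: TAAATGATCGATCTACAT → Tm = 46°C (< 50°C)
First 19 bases: TAAATGATCGATCTACATG → Tm = 50°C (≥ 50°C)
Since every base adds ≥2°C, Tm only increases with n, so the threshold is first crossed at n = 19.

n = 19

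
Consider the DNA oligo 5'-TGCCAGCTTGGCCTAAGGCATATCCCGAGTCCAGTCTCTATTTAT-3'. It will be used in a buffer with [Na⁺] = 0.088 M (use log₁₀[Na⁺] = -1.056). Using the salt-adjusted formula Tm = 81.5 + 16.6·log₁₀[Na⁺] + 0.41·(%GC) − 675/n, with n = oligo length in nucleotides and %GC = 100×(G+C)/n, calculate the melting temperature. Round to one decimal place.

Length n = 45. G=9, C=13, A=9, T=14
G+C = 22, so %GC = 22/45 × 100 = 48.889%
Salt term: 16.6 × (-1.056) = -17.53
GC term: 0.41 × 48.889 = 20.044; length term: −675/45 = −15
Tm = 81.5 + (-17.53) + 20.044 − 15 = 69.014 → 69.0°C

69.0°C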